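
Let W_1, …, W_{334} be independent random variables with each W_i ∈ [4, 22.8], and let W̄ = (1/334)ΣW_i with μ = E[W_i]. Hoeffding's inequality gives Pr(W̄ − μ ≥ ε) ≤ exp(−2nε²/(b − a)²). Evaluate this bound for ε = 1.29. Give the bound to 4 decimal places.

0.0431

Exponent: 2nε²/(b − a)² = 2·334·1.29² / 18.8² = 3.14514.
Bound = exp(−3.14514) = 0.04306.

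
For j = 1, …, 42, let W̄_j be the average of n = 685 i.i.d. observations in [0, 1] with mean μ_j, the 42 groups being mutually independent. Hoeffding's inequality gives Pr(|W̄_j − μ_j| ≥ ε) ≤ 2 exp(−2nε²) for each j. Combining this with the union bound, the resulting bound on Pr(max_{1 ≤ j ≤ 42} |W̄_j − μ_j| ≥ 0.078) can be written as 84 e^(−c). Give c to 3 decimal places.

Union bound over the 42 events: Pr(max_{1 ≤ j ≤ 42} |W̄_j − μ_j| ≥ 0.078) ≤ 42·2·exp(−2nε²) = 84 exp(−2·685·0.078²).
So c = 2·685·0.078² = 8.3351.

8.335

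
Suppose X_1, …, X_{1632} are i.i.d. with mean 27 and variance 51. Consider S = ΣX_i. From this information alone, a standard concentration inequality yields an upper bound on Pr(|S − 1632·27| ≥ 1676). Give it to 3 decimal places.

0.030

With mean and variance of each term known, Chebyshev's inequality bounds the deviation of the sum (or sample mean).
Var(S) = n·Var(X_i) = 1632·51 = 83232.
Chebyshev: Pr(|S − 1632·27| ≥ 1676) ≤ Var(S)/1676² = 83232/2808976 = 0.0296.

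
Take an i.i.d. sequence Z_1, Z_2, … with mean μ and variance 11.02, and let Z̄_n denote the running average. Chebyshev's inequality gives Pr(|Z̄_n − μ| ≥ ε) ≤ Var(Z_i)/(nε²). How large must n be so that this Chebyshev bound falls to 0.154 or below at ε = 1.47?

Require 11.02/(n·1.47²) ≤ 0.154, i.e. n ≥ 11.02/(0.154·1.47²) = 33.115.
The smallest integer n is 34.

34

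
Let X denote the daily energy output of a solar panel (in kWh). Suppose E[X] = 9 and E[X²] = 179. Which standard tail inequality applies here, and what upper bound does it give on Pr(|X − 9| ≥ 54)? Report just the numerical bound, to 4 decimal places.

0.0336

The first two moments determine the variance, so Chebyshev's inequality is the sharpest standard bound available.
Var(X) = E[X²] − (E[X])² = 179 − 81 = 98.
Chebyshev's inequality: Pr(|X − μ| ≥ t) ≤ Var(X)/t² = 98/2916 = 0.0336.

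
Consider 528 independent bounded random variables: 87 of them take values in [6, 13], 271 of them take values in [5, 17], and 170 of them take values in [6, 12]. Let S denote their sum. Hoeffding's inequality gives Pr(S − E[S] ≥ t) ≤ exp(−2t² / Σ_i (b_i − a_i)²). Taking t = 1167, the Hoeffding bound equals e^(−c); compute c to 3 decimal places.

55.129

Σ(b_i − a_i)² = 87·7² + 271·12² + 170·6² = 49407.
c = 2t² / 49407 = 2·1167² / 49407 = 55.1294.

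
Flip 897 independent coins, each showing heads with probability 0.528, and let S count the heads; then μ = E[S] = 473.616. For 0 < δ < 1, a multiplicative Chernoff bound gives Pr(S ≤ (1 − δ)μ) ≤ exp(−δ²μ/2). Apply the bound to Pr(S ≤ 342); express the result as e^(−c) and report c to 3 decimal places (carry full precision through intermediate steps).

18.288

Write 342 = (1 − δ)μ, so δ = 1 − 342/473.616 = 0.277896…
Then the exponent is δ²μ/2 = (μ − 342)²/(2μ) = 18.287781.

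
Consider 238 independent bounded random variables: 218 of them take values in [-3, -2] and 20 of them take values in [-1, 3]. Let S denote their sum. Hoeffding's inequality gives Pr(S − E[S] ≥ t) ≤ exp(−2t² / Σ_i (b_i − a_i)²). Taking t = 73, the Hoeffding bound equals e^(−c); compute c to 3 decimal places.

Σ(b_i − a_i)² = 218·1² + 20·4² = 538.
c = 2t² / 538 = 2·73² / 538 = 19.8104.

19.810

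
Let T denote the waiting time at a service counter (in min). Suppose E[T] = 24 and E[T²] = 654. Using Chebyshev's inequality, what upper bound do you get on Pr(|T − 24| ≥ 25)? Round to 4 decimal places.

0.1248

Var(T) = E[T²] − (E[T])² = 654 − 576 = 78.
Chebyshev's inequality: Pr(|T − μ| ≥ t) ≤ Var(T)/t² = 78/625 = 0.1248.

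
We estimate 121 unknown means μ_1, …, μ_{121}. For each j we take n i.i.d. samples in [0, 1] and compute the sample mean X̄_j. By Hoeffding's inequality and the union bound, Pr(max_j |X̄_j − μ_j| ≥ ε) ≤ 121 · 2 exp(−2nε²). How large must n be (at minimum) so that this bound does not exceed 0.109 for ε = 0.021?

8737

Need 2·121·exp(−2nε²) ≤ 0.109, i.e. exp(−2nε²) ≤ 0.109/242.
So 2nε² ≥ ln(242/0.109) = 7.705345.
Hence n ≥ 7.705345/(2·0.021²) = 8736.219.
The smallest integer n is 8737.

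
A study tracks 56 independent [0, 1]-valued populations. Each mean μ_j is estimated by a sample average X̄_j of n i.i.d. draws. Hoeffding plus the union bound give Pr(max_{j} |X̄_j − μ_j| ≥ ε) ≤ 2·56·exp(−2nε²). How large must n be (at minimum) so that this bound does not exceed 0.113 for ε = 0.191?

Need 2·56·exp(−2nε²) ≤ 0.113, i.e. exp(−2nε²) ≤ 0.113/112.
So 2nε² ≥ ln(112/0.113) = 6.898866.
Hence n ≥ 6.898866/(2·0.191²) = 94.554.
The smallest integer n is 95.

95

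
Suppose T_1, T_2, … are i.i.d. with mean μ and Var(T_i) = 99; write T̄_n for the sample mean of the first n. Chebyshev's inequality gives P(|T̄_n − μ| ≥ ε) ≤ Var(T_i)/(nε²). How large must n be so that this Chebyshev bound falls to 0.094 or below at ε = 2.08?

244

Require 99/(n·2.08²) ≤ 0.094, i.e. n ≥ 99/(0.094·2.08²) = 243.434.
The smallest integer n is 244.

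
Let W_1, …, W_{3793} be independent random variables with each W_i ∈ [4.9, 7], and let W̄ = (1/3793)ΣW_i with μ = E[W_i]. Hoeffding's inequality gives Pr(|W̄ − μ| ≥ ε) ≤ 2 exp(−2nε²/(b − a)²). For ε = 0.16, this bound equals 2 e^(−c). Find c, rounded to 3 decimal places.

c = 2nε²/(b − a)² = 2·3793·0.16² / 2.1² = 44.0366.

44.037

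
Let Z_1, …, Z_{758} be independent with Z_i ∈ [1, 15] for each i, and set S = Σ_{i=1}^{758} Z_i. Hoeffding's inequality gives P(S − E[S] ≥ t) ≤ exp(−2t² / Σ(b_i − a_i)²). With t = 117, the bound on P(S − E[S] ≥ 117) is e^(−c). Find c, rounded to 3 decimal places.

Σ(b_i − a_i)² = 758·(14)² = 148568.
c = 2t²/148568 = 2·117²/148568 = 0.1843.

0.184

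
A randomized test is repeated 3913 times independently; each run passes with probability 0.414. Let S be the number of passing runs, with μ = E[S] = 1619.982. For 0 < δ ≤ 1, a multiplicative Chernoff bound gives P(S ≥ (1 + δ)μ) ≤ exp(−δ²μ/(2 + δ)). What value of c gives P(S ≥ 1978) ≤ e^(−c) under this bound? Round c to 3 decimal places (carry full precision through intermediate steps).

Write 1978 = (1 + δ)μ, so δ = 1978/1619.982 − 1 = 0.2210012…
Then the exponent is δ²μ/(2 + δ) = (1978 − μ)² / (μ·(2 + δ)) = 35.624661.

35.625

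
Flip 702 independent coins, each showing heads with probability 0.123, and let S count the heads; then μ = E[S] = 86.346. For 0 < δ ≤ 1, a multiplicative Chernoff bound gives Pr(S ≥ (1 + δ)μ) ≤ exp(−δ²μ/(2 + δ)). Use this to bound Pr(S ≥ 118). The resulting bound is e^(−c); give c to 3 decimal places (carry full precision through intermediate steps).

Write 118 = (1 + δ)μ, so δ = 118/86.346 − 1 = 0.3665949…
Then the exponent is δ²μ/(2 + δ) = (118 − μ)² / (μ·(2 + δ)) = 4.903329.

4.903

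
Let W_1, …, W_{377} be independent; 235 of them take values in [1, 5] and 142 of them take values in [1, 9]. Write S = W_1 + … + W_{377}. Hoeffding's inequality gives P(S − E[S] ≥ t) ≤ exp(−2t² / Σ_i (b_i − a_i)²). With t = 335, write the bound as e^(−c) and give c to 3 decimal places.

Σ(b_i − a_i)² = 235·4² + 142·8² = 12848.
c = 2t² / 12848 = 2·335² / 12848 = 17.4696.

17.470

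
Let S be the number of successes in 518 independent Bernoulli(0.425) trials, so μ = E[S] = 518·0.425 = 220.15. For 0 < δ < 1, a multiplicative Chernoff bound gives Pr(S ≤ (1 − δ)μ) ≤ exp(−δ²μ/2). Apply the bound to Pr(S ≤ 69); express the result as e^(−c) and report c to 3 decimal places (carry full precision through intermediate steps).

Write 69 = (1 − δ)μ, so δ = 1 − 69/220.15 = 0.6865773…
Then the exponent is δ²μ/2 = (μ − 69)²/(2μ) = 51.888082.

51.888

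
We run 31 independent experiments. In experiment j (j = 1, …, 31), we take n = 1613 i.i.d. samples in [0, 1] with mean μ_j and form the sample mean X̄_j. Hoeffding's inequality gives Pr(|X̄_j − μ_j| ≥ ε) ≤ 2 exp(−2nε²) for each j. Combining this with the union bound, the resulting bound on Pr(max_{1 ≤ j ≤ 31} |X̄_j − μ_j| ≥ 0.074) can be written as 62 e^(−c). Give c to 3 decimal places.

Union bound over the 31 events: Pr(max_{1 ≤ j ≤ 31} |X̄_j − μ_j| ≥ 0.074) ≤ 31·2·exp(−2nε²) = 62 exp(−2·1613·0.074²).
So c = 2·1613·0.074² = 17.6656.

17.666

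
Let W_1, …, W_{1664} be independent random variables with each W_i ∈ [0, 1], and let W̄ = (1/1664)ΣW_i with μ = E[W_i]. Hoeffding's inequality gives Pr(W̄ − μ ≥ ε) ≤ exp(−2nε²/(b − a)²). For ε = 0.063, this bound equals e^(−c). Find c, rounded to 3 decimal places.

c = 2nε²/(b − a)² = 2·1664·0.063² / 1² = 13.2088.

13.209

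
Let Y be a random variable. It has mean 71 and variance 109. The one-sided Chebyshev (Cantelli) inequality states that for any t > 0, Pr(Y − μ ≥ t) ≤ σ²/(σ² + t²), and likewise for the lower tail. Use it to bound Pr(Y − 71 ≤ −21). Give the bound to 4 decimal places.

0.1982

Here σ² = 109 and t = 21, so σ² + t² = 550.
Cantelli's bound: 109/550 = 0.1982.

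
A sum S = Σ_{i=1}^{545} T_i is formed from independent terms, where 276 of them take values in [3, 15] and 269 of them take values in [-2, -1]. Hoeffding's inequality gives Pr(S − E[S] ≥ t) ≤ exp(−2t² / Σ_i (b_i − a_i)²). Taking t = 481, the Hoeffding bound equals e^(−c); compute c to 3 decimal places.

Σ(b_i − a_i)² = 276·12² + 269·1² = 40013.
c = 2t² / 40013 = 2·481² / 40013 = 11.5643.

11.564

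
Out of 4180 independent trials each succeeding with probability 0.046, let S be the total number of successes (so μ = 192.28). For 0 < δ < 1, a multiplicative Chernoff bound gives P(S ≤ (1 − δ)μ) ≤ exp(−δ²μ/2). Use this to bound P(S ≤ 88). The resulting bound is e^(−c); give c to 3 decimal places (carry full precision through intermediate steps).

28.277

Write 88 = (1 − δ)μ, so δ = 1 − 88/192.28 = 0.5423341…
Then the exponent is δ²μ/2 = (μ − 88)²/(2μ) = 28.277300.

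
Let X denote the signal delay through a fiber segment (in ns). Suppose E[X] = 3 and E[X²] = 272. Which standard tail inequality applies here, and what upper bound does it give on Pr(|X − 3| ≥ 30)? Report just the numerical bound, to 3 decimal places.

0.292

The first two moments determine the variance, so Chebyshev's inequality is the sharpest standard bound available.
Var(X) = E[X²] − (E[X])² = 272 − 9 = 263.
Chebyshev's inequality: Pr(|X − μ| ≥ t) ≤ Var(X)/t² = 263/900 = 0.2922.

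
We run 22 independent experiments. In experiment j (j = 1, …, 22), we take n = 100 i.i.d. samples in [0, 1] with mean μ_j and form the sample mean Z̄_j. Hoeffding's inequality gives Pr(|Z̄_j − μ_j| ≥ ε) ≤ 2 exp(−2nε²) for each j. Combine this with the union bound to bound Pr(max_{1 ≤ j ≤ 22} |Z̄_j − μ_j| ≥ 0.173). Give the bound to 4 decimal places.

Per-experiment Hoeffding bound: 2·exp(−2·100·0.173²) = 2·exp(−5.98580) = 0.0050284.
Union bound over 22 events: 22·0.0050284 = 0.11062.

0.1106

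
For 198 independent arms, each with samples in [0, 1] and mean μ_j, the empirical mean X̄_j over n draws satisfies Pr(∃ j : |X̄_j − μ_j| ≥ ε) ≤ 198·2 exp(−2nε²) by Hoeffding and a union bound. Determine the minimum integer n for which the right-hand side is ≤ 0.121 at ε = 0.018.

Need 2·198·exp(−2nε²) ≤ 0.121, i.e. exp(−2nε²) ≤ 0.121/396.
So 2nε² ≥ ln(396/0.121) = 8.093379.
Hence n ≥ 8.093379/(2·0.018²) = 12489.782.
The smallest integer n is 12490.

12490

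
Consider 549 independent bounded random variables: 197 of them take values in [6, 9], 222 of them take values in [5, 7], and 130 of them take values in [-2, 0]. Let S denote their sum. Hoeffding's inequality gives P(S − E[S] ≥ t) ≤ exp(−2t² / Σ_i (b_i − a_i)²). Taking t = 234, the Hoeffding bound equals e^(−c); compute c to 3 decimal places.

Σ(b_i − a_i)² = 197·3² + 222·2² + 130·2² = 3181.
c = 2t² / 3181 = 2·234² / 3181 = 34.4269.

34.427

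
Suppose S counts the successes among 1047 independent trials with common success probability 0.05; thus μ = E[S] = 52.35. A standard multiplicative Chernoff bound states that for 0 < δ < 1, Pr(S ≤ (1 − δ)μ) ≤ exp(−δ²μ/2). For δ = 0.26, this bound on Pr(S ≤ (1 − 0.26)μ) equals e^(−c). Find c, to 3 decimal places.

1.769

c = δ²μ/2 = 0.26²·52.35/2 = 1.7694.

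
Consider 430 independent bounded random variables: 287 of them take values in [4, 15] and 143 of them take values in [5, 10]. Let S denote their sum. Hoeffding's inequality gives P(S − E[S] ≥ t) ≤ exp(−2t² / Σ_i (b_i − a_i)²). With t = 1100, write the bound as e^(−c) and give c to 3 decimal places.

Σ(b_i − a_i)² = 287·11² + 143·5² = 38302.
c = 2t² / 38302 = 2·1100² / 38302 = 63.1821.

63.182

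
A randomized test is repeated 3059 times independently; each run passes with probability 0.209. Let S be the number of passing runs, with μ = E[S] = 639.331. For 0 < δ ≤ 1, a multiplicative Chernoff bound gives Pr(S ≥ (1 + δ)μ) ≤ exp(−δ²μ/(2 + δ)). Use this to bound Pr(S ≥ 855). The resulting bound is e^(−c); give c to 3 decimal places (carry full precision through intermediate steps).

31.126

Write 855 = (1 + δ)μ, so δ = 855/639.331 − 1 = 0.3373354…
Then the exponent is δ²μ/(2 + δ) = (855 − μ)² / (μ·(2 + δ)) = 31.126382.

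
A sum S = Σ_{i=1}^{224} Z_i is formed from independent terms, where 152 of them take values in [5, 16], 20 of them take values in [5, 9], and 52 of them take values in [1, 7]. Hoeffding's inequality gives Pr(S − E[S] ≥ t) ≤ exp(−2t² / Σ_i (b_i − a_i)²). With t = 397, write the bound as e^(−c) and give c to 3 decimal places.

15.314

Σ(b_i − a_i)² = 152·11² + 20·4² + 52·6² = 20584.
c = 2t² / 20584 = 2·397² / 20584 = 15.3137.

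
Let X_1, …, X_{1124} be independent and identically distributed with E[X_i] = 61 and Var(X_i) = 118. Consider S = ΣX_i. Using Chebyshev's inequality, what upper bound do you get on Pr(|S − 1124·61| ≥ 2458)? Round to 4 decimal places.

0.0220

Var(S) = n·Var(X_i) = 1124·118 = 132632.
Chebyshev: Pr(|S − 1124·61| ≥ 2458) ≤ Var(S)/2458² = 132632/6041764 = 0.0220.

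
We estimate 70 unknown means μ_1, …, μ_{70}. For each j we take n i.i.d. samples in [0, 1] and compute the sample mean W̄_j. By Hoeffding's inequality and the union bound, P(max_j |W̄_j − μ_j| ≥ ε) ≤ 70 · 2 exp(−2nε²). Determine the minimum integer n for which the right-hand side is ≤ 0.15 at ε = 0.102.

329

Need 2·70·exp(−2nε²) ≤ 0.15, i.e. exp(−2nε²) ≤ 0.15/140.
So 2nε² ≥ ln(140/0.15) = 6.838762.
Hence n ≥ 6.838762/(2·0.102²) = 328.660.
The smallest integer n is 329.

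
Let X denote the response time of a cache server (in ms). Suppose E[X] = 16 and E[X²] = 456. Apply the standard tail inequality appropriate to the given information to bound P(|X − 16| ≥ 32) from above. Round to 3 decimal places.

The first two moments determine the variance, so Chebyshev's inequality is the sharpest standard bound available.
Var(X) = E[X²] − (E[X])² = 456 − 256 = 200.
Chebyshev's inequality: P(|X − μ| ≥ t) ≤ Var(X)/t² = 200/1024 = 0.1953.

0.195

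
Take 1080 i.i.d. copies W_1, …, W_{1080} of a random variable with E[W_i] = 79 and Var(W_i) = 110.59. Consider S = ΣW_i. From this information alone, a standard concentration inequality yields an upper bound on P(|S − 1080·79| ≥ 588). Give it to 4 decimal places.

0.3454

With mean and variance of each term known, Chebyshev's inequality bounds the deviation of the sum (or sample mean).
Var(S) = n·Var(W_i) = 1080·110.59 = 119437.2.
Chebyshev: P(|S − 1080·79| ≥ 588) ≤ Var(S)/588² = 119437.2/345744 = 0.3454.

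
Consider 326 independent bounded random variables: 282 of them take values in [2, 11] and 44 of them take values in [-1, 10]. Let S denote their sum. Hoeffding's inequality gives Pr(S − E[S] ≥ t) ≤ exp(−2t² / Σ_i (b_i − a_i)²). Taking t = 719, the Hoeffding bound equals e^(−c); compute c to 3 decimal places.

Σ(b_i − a_i)² = 282·9² + 44·11² = 28166.
c = 2t² / 28166 = 2·719² / 28166 = 36.7082.

36.708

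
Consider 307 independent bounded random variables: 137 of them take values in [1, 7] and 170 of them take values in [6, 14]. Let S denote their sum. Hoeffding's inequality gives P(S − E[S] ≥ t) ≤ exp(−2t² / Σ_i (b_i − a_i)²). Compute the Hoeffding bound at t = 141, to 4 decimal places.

Σ(b_i − a_i)² = 137·6² + 170·8² = 15812.
Exponent = 2·141² / 15812 = 2.51467.
Bound = exp(−2.51467) = 0.08089.

0.0809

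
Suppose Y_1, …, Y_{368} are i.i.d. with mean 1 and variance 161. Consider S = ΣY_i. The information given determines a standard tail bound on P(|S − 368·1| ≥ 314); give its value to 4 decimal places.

0.6009

With mean and variance of each term known, Chebyshev's inequality bounds the deviation of the sum (or sample mean).
Var(S) = n·Var(Y_i) = 368·161 = 59248.
Chebyshev: P(|S − 368·1| ≥ 314) ≤ Var(S)/314² = 59248/98596 = 0.6009.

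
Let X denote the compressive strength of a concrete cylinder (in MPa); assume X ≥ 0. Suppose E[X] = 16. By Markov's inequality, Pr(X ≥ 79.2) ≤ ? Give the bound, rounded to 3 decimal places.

0.202

Markov's inequality: for a non-negative random variable, Pr(X ≥ a) ≤ E[X]/a.
Here E[X] = 16 and a = 79.2, so the bound is 16/79.2 = 0.2020.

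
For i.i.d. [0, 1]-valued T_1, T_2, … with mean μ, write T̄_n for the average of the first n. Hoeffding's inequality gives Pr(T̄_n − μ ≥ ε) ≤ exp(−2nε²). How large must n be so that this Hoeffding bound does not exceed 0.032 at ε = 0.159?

Require exp(−2nε²) ≤ 0.032, i.e. 2nε² ≥ ln(1/0.032) = 3.442019.
So n ≥ 3.442019 / (2·0.159²) = 68.075.
The smallest integer n is 69.

69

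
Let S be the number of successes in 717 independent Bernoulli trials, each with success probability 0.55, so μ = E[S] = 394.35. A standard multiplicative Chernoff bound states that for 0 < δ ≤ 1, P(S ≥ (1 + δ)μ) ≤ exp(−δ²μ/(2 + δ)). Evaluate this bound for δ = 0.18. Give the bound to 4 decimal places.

Exponent = δ²μ/(2 + δ) = 0.18²·394.35/2.18 = 5.8610.
Bound = exp(−5.8610) = 0.00285.

0.0028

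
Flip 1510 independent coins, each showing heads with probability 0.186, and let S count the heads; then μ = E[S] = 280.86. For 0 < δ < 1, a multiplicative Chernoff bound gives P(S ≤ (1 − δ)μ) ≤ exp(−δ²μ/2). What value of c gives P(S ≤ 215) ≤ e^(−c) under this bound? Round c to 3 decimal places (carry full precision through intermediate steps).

7.722

Write 215 = (1 − δ)μ, so δ = 1 − 215/280.86 = 0.2344941…
Then the exponent is δ²μ/2 = (μ − 215)²/(2μ) = 7.721889.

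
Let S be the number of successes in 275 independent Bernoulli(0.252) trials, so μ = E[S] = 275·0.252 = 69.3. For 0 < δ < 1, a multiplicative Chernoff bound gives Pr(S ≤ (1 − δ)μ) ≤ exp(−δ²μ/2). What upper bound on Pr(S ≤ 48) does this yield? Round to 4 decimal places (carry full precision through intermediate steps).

0.0379

Write 48 = (1 − δ)μ, so δ = 1 − 48/69.3 = 0.3073593…
Then the exponent is δ²μ/2 = (μ − 48)²/(2μ) = 3.273377.
Bound = exp(−3.273377) = 0.03788.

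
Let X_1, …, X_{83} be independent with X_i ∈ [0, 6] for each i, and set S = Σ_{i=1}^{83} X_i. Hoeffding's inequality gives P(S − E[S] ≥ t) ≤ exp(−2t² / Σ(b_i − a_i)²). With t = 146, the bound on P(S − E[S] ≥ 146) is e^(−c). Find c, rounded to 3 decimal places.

Σ(b_i − a_i)² = 83·(6)² = 2988.
c = 2t²/2988 = 2·146²/2988 = 14.2677.

14.268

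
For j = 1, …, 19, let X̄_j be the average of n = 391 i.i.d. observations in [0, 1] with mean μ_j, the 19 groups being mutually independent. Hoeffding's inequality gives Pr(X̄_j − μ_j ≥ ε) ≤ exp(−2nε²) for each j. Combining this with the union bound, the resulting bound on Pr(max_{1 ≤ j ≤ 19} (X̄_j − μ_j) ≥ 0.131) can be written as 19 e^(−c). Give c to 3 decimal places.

Union bound over the 19 events: Pr(max_{1 ≤ j ≤ 19} (X̄_j − μ_j) ≥ 0.131) ≤ 19·exp(−2nε²) = 19 exp(−2·391·0.131²).
So c = 2·391·0.131² = 13.4199.

13.420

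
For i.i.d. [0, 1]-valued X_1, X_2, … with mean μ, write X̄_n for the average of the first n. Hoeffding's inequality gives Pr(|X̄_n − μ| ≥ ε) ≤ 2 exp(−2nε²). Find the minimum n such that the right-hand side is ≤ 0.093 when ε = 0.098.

160

Require 2·exp(−2nε²) ≤ 0.093, i.e. 2nε² ≥ ln(2/0.093) = 3.068303.
So n ≥ 3.068303 / (2·0.098²) = 159.741.
The smallest integer n is 160.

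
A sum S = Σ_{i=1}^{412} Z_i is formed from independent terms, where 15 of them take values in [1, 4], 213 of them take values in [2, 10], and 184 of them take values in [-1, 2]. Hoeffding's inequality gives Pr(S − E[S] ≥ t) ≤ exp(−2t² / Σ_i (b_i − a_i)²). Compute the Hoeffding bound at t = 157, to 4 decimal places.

Σ(b_i − a_i)² = 15·3² + 213·8² + 184·3² = 15423.
Exponent = 2·157² / 15423 = 3.19639.
Bound = exp(−3.19639) = 0.04091.

0.0409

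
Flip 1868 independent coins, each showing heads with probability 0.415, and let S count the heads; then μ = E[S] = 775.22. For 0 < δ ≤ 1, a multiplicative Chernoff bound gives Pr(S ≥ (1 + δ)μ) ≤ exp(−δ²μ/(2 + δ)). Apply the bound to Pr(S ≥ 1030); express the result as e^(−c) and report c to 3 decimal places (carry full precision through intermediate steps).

35.958

Write 1030 = (1 + δ)μ, so δ = 1030/775.22 − 1 = 0.3286551…
Then the exponent is δ²μ/(2 + δ) = (1030 − μ)² / (μ·(2 + δ)) = 35.958414.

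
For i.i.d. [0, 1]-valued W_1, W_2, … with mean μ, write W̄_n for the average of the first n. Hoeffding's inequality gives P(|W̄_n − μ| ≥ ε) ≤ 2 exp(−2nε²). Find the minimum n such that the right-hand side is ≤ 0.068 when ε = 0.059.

486

Require 2·exp(−2nε²) ≤ 0.068, i.e. 2nε² ≥ ln(2/0.068) = 3.381395.
So n ≥ 3.381395 / (2·0.059²) = 485.693.
The smallest integer n is 486.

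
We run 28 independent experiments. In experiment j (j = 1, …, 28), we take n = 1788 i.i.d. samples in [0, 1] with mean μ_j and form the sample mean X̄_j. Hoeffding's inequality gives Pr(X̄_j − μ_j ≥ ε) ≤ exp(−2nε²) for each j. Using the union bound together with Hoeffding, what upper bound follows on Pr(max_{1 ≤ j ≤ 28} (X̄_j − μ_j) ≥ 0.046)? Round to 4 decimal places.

0.0145

Per-experiment Hoeffding bound: exp(−2·1788·0.046²) = exp(−7.56682) = 0.00051734.
Union bound over 28 events: 28·0.00051734 = 0.01449.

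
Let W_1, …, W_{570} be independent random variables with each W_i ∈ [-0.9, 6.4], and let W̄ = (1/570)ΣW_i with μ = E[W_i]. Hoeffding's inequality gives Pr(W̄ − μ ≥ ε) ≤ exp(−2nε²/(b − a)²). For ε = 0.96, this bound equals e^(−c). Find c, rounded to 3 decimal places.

c = 2nε²/(b − a)² = 2·570·0.96² / 7.3² = 19.7152.

19.715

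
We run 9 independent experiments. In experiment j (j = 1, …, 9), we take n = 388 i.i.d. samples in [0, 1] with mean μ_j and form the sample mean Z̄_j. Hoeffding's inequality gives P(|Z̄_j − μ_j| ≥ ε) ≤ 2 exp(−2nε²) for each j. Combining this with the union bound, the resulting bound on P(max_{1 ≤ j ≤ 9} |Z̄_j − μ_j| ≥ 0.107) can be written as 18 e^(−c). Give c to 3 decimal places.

Union bound over the 9 events: P(max_{1 ≤ j ≤ 9} |Z̄_j − μ_j| ≥ 0.107) ≤ 9·2·exp(−2nε²) = 18 exp(−2·388·0.107²).
So c = 2·388·0.107² = 8.8844.

8.884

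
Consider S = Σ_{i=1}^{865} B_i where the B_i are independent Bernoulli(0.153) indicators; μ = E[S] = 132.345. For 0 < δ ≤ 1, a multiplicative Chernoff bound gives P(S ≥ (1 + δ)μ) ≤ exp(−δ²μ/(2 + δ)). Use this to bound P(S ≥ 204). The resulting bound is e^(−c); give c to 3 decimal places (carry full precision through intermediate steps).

Write 204 = (1 + δ)μ, so δ = 204/132.345 − 1 = 0.5414258…
Then the exponent is δ²μ/(2 + δ) = (204 − μ)² / (μ·(2 + δ)) = 15.265394.

15.265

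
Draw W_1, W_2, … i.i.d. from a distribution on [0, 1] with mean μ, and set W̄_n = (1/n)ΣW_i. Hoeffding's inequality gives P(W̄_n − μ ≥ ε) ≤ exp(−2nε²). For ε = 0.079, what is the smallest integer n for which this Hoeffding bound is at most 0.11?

177

Require exp(−2nε²) ≤ 0.11, i.e. 2nε² ≥ ln(1/0.11) = 2.207275.
So n ≥ 2.207275 / (2·0.079²) = 176.837.
The smallest integer n is 177.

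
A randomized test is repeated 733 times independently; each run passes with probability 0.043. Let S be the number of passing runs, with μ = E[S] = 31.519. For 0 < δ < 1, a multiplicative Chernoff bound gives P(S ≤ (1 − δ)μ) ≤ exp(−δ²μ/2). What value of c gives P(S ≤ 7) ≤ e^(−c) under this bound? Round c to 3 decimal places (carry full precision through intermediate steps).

9.537

Write 7 = (1 − δ)μ, so δ = 1 − 7/31.519 = 0.7779117…
Then the exponent is δ²μ/2 = (μ − 7)²/(2μ) = 9.536809.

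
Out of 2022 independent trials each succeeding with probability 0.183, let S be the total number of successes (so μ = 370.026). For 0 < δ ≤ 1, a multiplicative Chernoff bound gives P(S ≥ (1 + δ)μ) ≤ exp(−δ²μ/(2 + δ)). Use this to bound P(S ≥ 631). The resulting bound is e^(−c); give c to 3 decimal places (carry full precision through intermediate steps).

Write 631 = (1 + δ)μ, so δ = 631/370.026 − 1 = 0.7052856…
Then the exponent is δ²μ/(2 + δ) = (631 − μ)² / (μ·(2 + δ)) = 68.037622.

68.038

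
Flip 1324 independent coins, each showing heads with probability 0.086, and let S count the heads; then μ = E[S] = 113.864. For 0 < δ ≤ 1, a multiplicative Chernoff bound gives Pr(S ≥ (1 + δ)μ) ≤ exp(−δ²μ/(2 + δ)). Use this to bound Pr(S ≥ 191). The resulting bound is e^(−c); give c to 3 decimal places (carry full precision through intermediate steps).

19.517

Write 191 = (1 + δ)μ, so δ = 191/113.864 − 1 = 0.6774398…
Then the exponent is δ²μ/(2 + δ) = (191 − μ)² / (μ·(2 + δ)) = 19.516776.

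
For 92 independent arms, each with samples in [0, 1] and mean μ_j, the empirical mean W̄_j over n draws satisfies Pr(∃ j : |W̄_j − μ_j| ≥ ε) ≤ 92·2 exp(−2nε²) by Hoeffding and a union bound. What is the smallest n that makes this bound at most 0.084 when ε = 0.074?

Need 2·92·exp(−2nε²) ≤ 0.084, i.e. exp(−2nε²) ≤ 0.084/184.
So 2nε² ≥ ln(184/0.084) = 7.691874.
Hence n ≥ 7.691874/(2·0.074²) = 702.326.
The smallest integer n is 703.

703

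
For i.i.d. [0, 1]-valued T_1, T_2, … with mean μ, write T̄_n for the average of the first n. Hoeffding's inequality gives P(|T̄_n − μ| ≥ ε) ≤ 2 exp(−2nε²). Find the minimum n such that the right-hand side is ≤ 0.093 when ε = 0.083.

Require 2·exp(−2nε²) ≤ 0.093, i.e. 2nε² ≥ ln(2/0.093) = 3.068303.
So n ≥ 3.068303 / (2·0.083²) = 222.696.
The smallest integer n is 223.

223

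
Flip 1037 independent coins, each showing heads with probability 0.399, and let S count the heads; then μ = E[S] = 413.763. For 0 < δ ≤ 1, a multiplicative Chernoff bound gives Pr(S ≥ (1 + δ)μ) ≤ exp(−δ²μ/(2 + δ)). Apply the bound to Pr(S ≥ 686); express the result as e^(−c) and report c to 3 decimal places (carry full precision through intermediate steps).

Write 686 = (1 + δ)μ, so δ = 686/413.763 − 1 = 0.6579539…
Then the exponent is δ²μ/(2 + δ) = (686 − μ)² / (μ·(2 + δ)) = 67.389960.

67.390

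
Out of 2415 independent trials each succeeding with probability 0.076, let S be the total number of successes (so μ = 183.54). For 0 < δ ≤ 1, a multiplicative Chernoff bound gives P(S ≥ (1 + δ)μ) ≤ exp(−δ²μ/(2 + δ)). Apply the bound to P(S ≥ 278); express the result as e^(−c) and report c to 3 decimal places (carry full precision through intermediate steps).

Write 278 = (1 + δ)μ, so δ = 278/183.54 − 1 = 0.5146562…
Then the exponent is δ²μ/(2 + δ) = (278 − μ)² / (μ·(2 + δ)) = 19.332434.

19.332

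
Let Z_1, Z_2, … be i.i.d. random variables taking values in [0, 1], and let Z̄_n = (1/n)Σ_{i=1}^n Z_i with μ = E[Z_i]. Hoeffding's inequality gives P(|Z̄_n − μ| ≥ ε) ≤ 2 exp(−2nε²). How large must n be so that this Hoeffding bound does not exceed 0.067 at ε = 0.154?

72

Require 2·exp(−2nε²) ≤ 0.067, i.e. 2nε² ≥ ln(2/0.067) = 3.396210.
So n ≥ 3.396210 / (2·0.154²) = 71.602.
The smallest integer n is 72.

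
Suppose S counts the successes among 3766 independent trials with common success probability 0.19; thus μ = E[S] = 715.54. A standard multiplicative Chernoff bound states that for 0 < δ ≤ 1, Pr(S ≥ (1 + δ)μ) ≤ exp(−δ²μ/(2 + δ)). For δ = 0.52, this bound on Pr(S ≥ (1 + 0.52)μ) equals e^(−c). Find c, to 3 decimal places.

76.779

c = δ²μ/(2 + δ) = 0.52²·715.54/(2 + 0.52) = 76.7786.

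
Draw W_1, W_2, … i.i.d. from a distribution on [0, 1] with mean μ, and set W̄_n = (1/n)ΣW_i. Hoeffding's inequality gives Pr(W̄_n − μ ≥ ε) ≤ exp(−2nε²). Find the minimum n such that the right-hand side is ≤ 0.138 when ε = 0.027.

Require exp(−2nε²) ≤ 0.138, i.e. 2nε² ≥ ln(1/0.138) = 1.980502.
So n ≥ 1.980502 / (2·0.027²) = 1358.369.
The smallest integer n is 1359.

1359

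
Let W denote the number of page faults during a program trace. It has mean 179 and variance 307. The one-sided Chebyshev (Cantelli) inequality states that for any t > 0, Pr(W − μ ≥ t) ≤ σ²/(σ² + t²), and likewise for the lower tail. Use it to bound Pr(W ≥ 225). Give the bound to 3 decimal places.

Here σ² = 307 and t = 46, so σ² + t² = 2423.
Cantelli's bound: 307/2423 = 0.1267.

0.127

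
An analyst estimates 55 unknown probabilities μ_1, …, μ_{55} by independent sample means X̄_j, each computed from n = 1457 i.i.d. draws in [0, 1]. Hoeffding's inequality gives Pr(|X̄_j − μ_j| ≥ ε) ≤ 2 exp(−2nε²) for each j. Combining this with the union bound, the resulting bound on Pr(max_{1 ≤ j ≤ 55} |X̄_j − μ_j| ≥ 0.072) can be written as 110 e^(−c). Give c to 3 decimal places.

Union bound over the 55 events: Pr(max_{1 ≤ j ≤ 55} |X̄_j − μ_j| ≥ 0.072) ≤ 55·2·exp(−2nε²) = 110 exp(−2·1457·0.072²).
So c = 2·1457·0.072² = 15.1062.

15.106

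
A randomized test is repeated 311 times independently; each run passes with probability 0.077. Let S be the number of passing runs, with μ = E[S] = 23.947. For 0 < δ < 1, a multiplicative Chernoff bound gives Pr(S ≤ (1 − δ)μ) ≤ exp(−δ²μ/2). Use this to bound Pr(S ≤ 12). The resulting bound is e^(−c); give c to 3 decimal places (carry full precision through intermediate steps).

Write 12 = (1 − δ)μ, so δ = 1 − 12/23.947 = 0.4988934…
Then the exponent is δ²μ/2 = (μ − 12)²/(2μ) = 2.980140.

2.980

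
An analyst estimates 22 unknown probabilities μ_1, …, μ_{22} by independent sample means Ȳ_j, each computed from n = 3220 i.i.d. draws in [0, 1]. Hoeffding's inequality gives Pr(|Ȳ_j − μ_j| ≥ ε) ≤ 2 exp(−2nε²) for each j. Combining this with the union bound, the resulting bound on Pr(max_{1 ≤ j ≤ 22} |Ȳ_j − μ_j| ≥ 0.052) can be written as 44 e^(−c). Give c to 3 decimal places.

Union bound over the 22 events: Pr(max_{1 ≤ j ≤ 22} |Ȳ_j − μ_j| ≥ 0.052) ≤ 22·2·exp(−2nε²) = 44 exp(−2·3220·0.052²).
So c = 2·3220·0.052² = 17.4138.

17.414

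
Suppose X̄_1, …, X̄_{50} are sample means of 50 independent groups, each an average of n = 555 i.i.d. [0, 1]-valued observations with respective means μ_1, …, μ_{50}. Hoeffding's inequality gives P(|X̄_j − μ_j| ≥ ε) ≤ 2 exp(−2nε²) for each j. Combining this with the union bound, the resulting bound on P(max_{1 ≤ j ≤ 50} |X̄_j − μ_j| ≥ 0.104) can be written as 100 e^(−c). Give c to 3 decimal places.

Union bound over the 50 events: P(max_{1 ≤ j ≤ 50} |X̄_j − μ_j| ≥ 0.104) ≤ 50·2·exp(−2nε²) = 100 exp(−2·555·0.104²).
So c = 2·555·0.104² = 12.0058.

12.006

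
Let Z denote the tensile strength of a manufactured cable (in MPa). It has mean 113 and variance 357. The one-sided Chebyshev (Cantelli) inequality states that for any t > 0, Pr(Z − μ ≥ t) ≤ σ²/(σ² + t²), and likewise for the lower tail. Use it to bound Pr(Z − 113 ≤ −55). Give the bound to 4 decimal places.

0.1056

Here σ² = 357 and t = 55, so σ² + t² = 3382.
Cantelli's bound: 357/3382 = 0.1056.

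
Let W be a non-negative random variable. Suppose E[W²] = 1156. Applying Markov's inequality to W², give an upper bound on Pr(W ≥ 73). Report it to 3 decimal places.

0.217

Since W ≥ 0, the event {W ≥ 73} is the same as {W² ≥ 5329}.
Markov's inequality applied to W² gives Pr(W² ≥ 5329) ≤ E[W²]/5329 = 1156/5329 = 0.2169.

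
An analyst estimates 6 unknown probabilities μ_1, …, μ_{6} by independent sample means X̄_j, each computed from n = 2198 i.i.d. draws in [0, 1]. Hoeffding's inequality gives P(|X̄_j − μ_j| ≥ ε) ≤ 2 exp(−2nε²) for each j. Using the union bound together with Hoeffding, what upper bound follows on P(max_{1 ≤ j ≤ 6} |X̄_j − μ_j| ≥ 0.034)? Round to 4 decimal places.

Per-experiment Hoeffding bound: 2·exp(−2·2198·0.034²) = 2·exp(−5.08178) = 0.012418.
Union bound over 6 events: 6·0.012418 = 0.07451.

0.0745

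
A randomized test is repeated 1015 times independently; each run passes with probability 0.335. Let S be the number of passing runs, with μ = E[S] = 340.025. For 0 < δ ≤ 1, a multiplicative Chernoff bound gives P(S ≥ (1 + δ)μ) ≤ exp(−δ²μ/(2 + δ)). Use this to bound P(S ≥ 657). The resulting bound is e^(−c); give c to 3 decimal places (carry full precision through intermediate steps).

Write 657 = (1 + δ)μ, so δ = 657/340.025 − 1 = 0.9322109…
Then the exponent is δ²μ/(2 + δ) = (657 − μ)² / (μ·(2 + δ)) = 100.772950.

100.773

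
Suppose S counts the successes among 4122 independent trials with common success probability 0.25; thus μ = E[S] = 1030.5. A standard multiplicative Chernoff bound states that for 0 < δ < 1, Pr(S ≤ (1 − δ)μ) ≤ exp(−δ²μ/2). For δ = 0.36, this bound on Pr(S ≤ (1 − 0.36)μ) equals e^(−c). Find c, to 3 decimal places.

c = δ²μ/2 = 0.36²·1030.5/2 = 66.7764.

66.776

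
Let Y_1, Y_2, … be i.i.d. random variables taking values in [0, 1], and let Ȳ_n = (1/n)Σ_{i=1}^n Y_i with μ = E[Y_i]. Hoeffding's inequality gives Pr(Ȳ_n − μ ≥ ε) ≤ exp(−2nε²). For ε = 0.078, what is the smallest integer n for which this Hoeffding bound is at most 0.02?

322

Require exp(−2nε²) ≤ 0.02, i.e. 2nε² ≥ ln(1/0.02) = 3.912023.
So n ≥ 3.912023 / (2·0.078²) = 321.501.
The smallest integer n is 322.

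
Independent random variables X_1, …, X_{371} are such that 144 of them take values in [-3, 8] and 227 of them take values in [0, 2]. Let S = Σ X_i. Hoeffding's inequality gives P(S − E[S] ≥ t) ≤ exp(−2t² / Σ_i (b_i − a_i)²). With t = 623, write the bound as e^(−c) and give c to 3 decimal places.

Σ(b_i − a_i)² = 144·11² + 227·2² = 18332.
c = 2t² / 18332 = 2·623² / 18332 = 42.3444.

42.344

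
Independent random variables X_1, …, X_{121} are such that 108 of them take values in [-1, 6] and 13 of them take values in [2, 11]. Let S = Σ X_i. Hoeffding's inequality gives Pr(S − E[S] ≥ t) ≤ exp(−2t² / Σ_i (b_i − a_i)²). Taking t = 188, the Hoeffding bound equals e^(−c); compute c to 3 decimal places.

11.141

Σ(b_i − a_i)² = 108·7² + 13·9² = 6345.
c = 2t² / 6345 = 2·188² / 6345 = 11.1407.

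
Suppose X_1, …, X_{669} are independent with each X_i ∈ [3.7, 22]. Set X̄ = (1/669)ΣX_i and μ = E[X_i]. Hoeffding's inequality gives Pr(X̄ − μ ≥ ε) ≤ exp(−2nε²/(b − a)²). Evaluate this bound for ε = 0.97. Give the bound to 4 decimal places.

Exponent: 2nε²/(b − a)² = 2·669·0.97² / 18.3² = 3.75922.
Bound = exp(−3.75922) = 0.02330.

0.0233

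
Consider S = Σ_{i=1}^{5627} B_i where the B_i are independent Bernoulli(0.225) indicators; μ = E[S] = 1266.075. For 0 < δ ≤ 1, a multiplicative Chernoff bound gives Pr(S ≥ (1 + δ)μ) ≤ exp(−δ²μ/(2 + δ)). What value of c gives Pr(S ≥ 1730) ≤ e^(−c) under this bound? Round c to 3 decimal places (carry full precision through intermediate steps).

71.836

Write 1730 = (1 + δ)μ, so δ = 1730/1266.075 − 1 = 0.3664277…
Then the exponent is δ²μ/(2 + δ) = (1730 − μ)² / (μ·(2 + δ)) = 71.836121.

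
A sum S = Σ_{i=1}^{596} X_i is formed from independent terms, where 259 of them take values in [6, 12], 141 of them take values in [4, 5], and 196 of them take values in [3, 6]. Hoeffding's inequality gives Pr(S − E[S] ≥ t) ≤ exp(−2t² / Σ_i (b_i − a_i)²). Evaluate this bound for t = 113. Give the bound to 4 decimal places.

Σ(b_i − a_i)² = 259·6² + 141·1² + 196·3² = 11229.
Exponent = 2·113² / 11229 = 2.27429.
Bound = exp(−2.27429) = 0.10287.

0.1029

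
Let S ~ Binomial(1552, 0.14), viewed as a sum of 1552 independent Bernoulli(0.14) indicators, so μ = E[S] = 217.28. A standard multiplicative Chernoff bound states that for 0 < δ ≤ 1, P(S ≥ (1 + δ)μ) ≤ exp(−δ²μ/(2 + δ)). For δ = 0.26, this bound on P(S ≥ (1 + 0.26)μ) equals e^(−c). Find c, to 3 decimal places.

6.499

c = δ²μ/(2 + δ) = 0.26²·217.28/(2 + 0.26) = 6.4992.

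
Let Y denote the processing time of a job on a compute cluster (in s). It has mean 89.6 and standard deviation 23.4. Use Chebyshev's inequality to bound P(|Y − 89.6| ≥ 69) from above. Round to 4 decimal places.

0.1150

Chebyshev: P(|Y − μ| ≥ t) ≤ Var(Y)/t².
Var(Y) = σ² = 23.4² = 547.56.
Bound = 547.56 / 4761 = 0.1150.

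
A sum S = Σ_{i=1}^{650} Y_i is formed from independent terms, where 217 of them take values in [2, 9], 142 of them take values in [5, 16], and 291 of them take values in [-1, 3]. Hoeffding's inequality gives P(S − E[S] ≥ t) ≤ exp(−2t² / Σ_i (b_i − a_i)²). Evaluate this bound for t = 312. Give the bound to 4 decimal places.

0.0025

Σ(b_i − a_i)² = 217·7² + 142·11² + 291·4² = 32471.
Exponent = 2·312² / 32471 = 5.99575.
Bound = exp(−5.99575) = 0.00249.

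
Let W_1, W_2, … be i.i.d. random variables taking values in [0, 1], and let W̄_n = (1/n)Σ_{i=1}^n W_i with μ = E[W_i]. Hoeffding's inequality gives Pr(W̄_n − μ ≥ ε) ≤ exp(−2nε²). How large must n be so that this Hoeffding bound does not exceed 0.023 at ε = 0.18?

59

Require exp(−2nε²) ≤ 0.023, i.e. 2nε² ≥ ln(1/0.023) = 3.772261.
So n ≥ 3.772261 / (2·0.18²) = 58.214.
The smallest integer n is 59.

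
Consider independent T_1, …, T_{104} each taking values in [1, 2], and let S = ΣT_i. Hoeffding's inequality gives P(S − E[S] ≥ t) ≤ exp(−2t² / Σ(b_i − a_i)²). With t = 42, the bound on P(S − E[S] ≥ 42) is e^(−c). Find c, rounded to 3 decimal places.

33.923

Σ(b_i − a_i)² = 104·(1)² = 104.
c = 2t²/104 = 2·42²/104 = 33.9231.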